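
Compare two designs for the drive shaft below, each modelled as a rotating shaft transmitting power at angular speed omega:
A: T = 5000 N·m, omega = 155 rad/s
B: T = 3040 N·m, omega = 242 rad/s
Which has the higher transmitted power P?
Model: a rotating shaft transmitting power at angular speed omega, so P = T·omega (SI units).
  A: P = 5000 × 155 = 775000 W = 775 kW
  B: P = 3040 × 242 = 735700 W = 735.7 kW
775 kW > 735.7 kW, so A is larger.
Final answer: A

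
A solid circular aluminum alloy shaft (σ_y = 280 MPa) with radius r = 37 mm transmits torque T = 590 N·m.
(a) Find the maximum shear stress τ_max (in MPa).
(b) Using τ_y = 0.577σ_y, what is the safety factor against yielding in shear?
(a) For a solid circular shaft, τ_max = T·r/J with J = π·r^4/2, i.e. τ_max = 2·T / (π·r^3). Convert r = 37 mm = 0.037 m.
  τ_max = (2 × 590) / (π × 0.037^3) = 7.415 × 10⁶ Pa = 7.415 MPa
(b) τ_y = 0.577 × 280 = 161.56 MPa
  SF = τ_y/τ_max = 161.56 / 7.415 = 21.79
Final answer: (a) τ_max = 7.415 MPa, (b) SF = 21.79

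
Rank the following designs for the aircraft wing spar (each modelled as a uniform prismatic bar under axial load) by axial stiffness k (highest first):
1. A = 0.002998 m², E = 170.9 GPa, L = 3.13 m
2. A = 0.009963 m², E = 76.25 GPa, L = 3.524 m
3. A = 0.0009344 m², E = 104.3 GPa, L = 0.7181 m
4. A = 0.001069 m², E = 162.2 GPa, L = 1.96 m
Model: a uniform prismatic bar under axial load, so k = (A·E) / L (SI units).
  Case 1: k = (0.002998 × (1.709 × 10¹¹)) / 3.13 = 1.637 × 10⁸ N/m = 163.7 MN/m
  Case 2: k = (0.009963 × (7.625 × 10¹⁰)) / 3.524 = 2.156 × 10⁸ N/m = 215.6 MN/m
  Case 3: k = (0.0009344 × (1.043 × 10¹¹)) / 0.7181 = 1.357 × 10⁸ N/m = 135.7 MN/m
  Case 4: k = (0.001069 × (1.622 × 10¹¹)) / 1.96 = 8.847 × 10⁷ N/m = 88.47 MN/m
Ordering: 215.6 MN/m (case 2) > 163.7 MN/m (case 1) > 135.7 MN/m (case 3) > 88.47 MN/m (case 4)
Final answer: 2, 1, 3, 4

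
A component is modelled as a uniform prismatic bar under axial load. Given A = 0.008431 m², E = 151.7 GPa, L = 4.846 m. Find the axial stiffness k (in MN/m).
Model: a uniform prismatic bar under axial load, so k = (A·E) / L.
Convert to SI units:
  E = 151.7 GPa = 1.517 × 10¹¹ Pa
Substitute:
  k = (0.008431 × (1.517 × 10¹¹)) / 4.846
  k = 2.639 × 10⁸ N/m
Convert: k = 2.639 × 10⁸ N/m = 263.9 MN/m
Final answer: k = 263.9 MN/m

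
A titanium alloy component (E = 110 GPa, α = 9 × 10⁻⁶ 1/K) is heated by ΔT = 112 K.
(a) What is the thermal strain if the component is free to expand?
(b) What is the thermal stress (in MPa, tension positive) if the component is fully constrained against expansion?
(a) Free thermal strain ε_th = α·ΔT = (9 × 10⁻⁶) × 112 = 0.001008
(b) Fully constrained, the expansion is suppressed, so σ = -E·α·ΔT. Convert E = 110 GPa = 1.1 × 10¹¹ Pa.
  σ = -(1.1 × 10¹¹) × (9 × 10⁻⁶) × 112 = -1.109 × 10⁸ Pa = -110.9 MPa (compressive)
Final answer: (a) ε_th = 0.001008, (b) σ = -110.9 MPa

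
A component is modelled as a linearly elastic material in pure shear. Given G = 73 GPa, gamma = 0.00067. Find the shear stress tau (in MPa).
Model: a linearly elastic material in pure shear, so tau = G·gamma.
Convert to SI units:
  G = 73 GPa = 7.3 × 10¹⁰ Pa
Substitute:
  tau = (7.3 × 10¹⁰) × 0.00067
  tau = 4.891 × 10⁷ Pa
Convert: tau = 4.891 × 10⁷ Pa = 48.91 MPa
Final answer: tau = 48.91 MPa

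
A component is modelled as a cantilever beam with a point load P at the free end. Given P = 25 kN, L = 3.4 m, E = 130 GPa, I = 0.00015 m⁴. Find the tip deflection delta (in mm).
Model: a cantilever beam with a point load P at the free end, so delta = (P·L^3) / (3·E·I).
Convert to SI units:
  P = 25 kN = 25000 N
  E = 130 GPa = 1.3 × 10¹¹ Pa
Substitute:
  delta = (25000 × 3.4^3) / (3 × (1.3 × 10¹¹) × 0.00015)
  delta = 0.0168 m
Convert: delta = 0.0168 m = 16.8 mm
Final answer: delta = 16.8 mm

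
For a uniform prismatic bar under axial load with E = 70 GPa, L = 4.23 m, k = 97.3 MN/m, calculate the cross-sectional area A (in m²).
Model: a uniform prismatic bar under axial load, so k = (A·E) / L.
Solve for A: A = (k·L) / E.
Convert to SI units:
  E = 70 GPa = 7 × 10¹⁰ Pa
  k = 97.3 MN/m = 9.73 × 10⁷ N/m
Substitute:
  A = ((9.73 × 10⁷) × 4.23) / (7 × 10¹⁰)
  A = 0.00588 m²
Final answer: A = 0.00588 m²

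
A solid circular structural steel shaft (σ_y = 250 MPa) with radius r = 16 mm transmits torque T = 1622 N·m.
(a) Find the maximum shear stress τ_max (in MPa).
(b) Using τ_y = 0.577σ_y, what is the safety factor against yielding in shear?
(a) For a solid circular shaft, τ_max = T·r/J with J = π·r^4/2, i.e. τ_max = 2·T / (π·r^3). Convert r = 16 mm = 0.016 m.
  τ_max = (2 × 1622) / (π × 0.016^3) = 2.521 × 10⁸ Pa = 252.1 MPa
(b) τ_y = 0.577 × 250 = 144.25 MPa
  SF = τ_y/τ_max = 144.25 / 252.1 = 0.5722
Final answer: (a) τ_max = 252.1 MPa, (b) SF = 0.5722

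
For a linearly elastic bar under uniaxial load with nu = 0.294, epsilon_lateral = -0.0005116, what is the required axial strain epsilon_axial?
Model: a linearly elastic bar under uniaxial load, so epsilon_lateral = -nu·epsilon_axial.
Solve for epsilon_axial: epsilon_axial = -epsilon_lateral / nu.
Substitute:
  epsilon_axial = -(-0.0005116) / 0.294
  epsilon_axial = 0.00174
Final answer: epsilon_axial = 0.00174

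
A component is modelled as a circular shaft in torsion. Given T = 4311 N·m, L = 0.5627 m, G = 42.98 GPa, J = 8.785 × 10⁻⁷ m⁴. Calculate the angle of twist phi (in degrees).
Model: a circular shaft in torsion, so phi = (T·L) / (G·J).
Convert to SI units:
  G = 42.98 GPa = 4.298 × 10¹⁰ Pa
Substitute:
  phi = (4311 × 0.5627) / ((4.298 × 10¹⁰) × (8.785 × 10⁻⁷))
  phi = 0.06425 rad
Convert to degrees: phi = 0.06425 × 180/π = 3.681°
Final answer: phi = 3.681°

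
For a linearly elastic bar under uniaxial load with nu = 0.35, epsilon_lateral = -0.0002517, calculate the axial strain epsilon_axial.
Model: a linearly elastic bar under uniaxial load, so epsilon_lateral = -nu·epsilon_axial.
Solve for epsilon_axial: epsilon_axial = -epsilon_lateral / nu.
Substitute:
  epsilon_axial = -(-0.0002517) / 0.35
  epsilon_axial = 0.0007191
Final answer: epsilon_axial = 0.0007191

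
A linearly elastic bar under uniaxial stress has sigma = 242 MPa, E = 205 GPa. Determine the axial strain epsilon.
Model: a linearly elastic bar under uniaxial stress, so epsilon = sigma / E.
Convert to SI units:
  sigma = 242 MPa = 2.42 × 10⁸ Pa
  E = 205 GPa = 2.05 × 10¹¹ Pa
Substitute:
  epsilon = (2.42 × 10⁸) / (2.05 × 10¹¹)
  epsilon = 0.00118
Final answer: epsilon = 0.00118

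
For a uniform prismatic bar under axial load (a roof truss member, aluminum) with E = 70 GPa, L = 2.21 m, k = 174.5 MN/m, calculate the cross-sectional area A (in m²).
Model: a uniform prismatic bar under axial load, so k = (A·E) / L.
Solve for A: A = (k·L) / E.
Convert to SI units:
  E = 70 GPa = 7 × 10¹⁰ Pa
  k = 174.5 MN/m = 1.745 × 10⁸ N/m
Substitute:
  A = ((1.745 × 10⁸) × 2.21) / (7 × 10¹⁰)
  A = 0.005509 m²
Final answer: A = 0.005509 m²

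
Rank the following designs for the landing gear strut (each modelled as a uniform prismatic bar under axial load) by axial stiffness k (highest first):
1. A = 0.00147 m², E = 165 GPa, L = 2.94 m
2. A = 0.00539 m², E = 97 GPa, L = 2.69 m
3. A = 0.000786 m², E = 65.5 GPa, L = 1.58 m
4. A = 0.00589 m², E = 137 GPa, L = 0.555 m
Model: a uniform prismatic bar under axial load, so k = (A·E) / L (SI units).
  Case 1: k = (0.00147 × (1.65 × 10¹¹)) / 2.94 = 8.25 × 10⁷ N/m = 82.5 MN/m
  Case 2: k = (0.00539 × (9.7 × 10¹⁰)) / 2.69 = 1.944 × 10⁸ N/m = 194.4 MN/m
  Case 3: k = (0.000786 × (6.55 × 10¹⁰)) / 1.58 = 3.258 × 10⁷ N/m = 32.58 MN/m
  Case 4: k = (0.00589 × (1.37 × 10¹¹)) / 0.555 = 1.454 × 10⁹ N/m = 1454 MN/m
Ordering: 1454 MN/m (case 4) > 194.4 MN/m (case 2) > 82.5 MN/m (case 1) > 32.58 MN/m (case 3)
Final answer: 4, 2, 1, 3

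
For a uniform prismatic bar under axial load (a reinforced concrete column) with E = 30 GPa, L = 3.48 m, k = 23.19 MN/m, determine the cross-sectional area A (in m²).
Model: a uniform prismatic bar under axial load, so k = (A·E) / L.
Solve for A: A = (k·L) / E.
Convert to SI units:
  E = 30 GPa = 3 × 10¹⁰ Pa
  k = 23.19 MN/m = 2.319 × 10⁷ N/m
Substitute:
  A = ((2.319 × 10⁷) × 3.48) / (3 × 10¹⁰)
  A = 0.00269 m²
Final answer: A = 0.00269 m²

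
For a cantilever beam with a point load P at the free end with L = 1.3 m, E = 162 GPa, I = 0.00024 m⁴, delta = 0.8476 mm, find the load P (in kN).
Model: a cantilever beam with a point load P at the free end, so delta = (P·L^3) / (3·E·I).
Solve for P: P = (3·delta·E·I) / L^3.
Convert to SI units:
  E = 162 GPa = 1.62 × 10¹¹ Pa
  delta = 0.8476 mm = 0.0008476 m
Substitute:
  P = (3 × 0.0008476 × (1.62 × 10¹¹) × 0.00024) / 1.3^3
  P = 45000 N
Convert: P = 45000 N = 45 kN
Final answer: P = 45 kN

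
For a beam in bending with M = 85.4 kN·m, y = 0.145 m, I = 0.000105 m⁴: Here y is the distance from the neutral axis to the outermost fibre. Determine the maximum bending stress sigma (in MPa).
Model: a beam in bending, so sigma = (M·y) / I.
Convert to SI units:
  M = 85.4 kN·m = 85400 N·m
Substitute:
  sigma = (85400 × 0.145) / 0.000105
  sigma = 1.179 × 10⁸ Pa
Convert: sigma = 1.179 × 10⁸ Pa = 117.9 MPa
Final answer: sigma = 117.9 MPa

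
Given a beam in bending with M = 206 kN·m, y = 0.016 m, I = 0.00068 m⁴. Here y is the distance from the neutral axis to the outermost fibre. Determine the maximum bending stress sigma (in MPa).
Model: a beam in bending, so sigma = (M·y) / I.
Convert to SI units:
  M = 206 kN·m = 206000 N·m
Substitute:
  sigma = (206000 × 0.016) / 0.00068
  sigma = 4.847 × 10⁶ Pa
Convert: sigma = 4.847 × 10⁶ Pa = 4.847 MPa
Final answer: sigma = 4.847 MPa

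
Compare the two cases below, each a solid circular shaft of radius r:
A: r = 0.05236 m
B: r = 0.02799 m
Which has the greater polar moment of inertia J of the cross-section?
Model: a solid circular shaft of radius r, so J = (π·r^4) / 2 (SI units).
  A: J = (π × 0.05236^4) / 2 = 1.181 × 10⁻⁵ m⁴
  B: J = (π × 0.02799^4) / 2 = 9.641 × 10⁻⁷ m⁴
1.181 × 10⁻⁵ m⁴ > 9.641 × 10⁻⁷ m⁴, so A is larger.
Final answer: A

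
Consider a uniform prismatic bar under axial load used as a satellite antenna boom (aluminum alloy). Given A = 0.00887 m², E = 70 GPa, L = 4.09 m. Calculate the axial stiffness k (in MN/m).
Model: a uniform prismatic bar under axial load, so k = (A·E) / L.
Convert to SI units:
  E = 70 GPa = 7 × 10¹⁰ Pa
Substitute:
  k = (0.00887 × (7 × 10¹⁰)) / 4.09
  k = 1.518 × 10⁸ N/m
Convert: k = 1.518 × 10⁸ N/m = 151.8 MN/m
Final answer: k = 151.8 MN/m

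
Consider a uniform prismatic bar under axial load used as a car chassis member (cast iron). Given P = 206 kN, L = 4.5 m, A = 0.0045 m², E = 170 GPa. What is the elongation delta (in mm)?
Model: a uniform prismatic bar under axial load, so delta = (P·L) / (A·E).
Convert to SI units:
  P = 206 kN = 206000 N
  E = 170 GPa = 1.7 × 10¹¹ Pa
Substitute:
  delta = (206000 × 4.5) / (0.0045 × (1.7 × 10¹¹))
  delta = 0.001212 m
Convert: delta = 0.001212 m = 1.212 mm
Final answer: delta = 1.212 mm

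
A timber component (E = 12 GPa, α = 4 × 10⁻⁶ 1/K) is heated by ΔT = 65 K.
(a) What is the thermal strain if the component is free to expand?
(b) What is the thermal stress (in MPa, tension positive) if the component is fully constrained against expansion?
(a) Free thermal strain ε_th = α·ΔT = (4 × 10⁻⁶) × 65 = 0.00026
(b) Fully constrained, the expansion is suppressed, so σ = -E·α·ΔT. Convert E = 12 GPa = 1.2 × 10¹⁰ Pa.
  σ = -(1.2 × 10¹⁰) × (4 × 10⁻⁶) × 65 = -3.12 × 10⁶ Pa = -3.12 MPa (compressive)
Final answer: (a) ε_th = 0.00026, (b) σ = -3.12 MPa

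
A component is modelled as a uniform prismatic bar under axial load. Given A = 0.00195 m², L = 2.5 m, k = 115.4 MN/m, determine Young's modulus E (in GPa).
Model: a uniform prismatic bar under axial load, so k = (A·E) / L.
Solve for E: E = (k·L) / A.
Convert to SI units:
  k = 115.4 MN/m = 1.154 × 10⁸ N/m
Substitute:
  E = ((1.154 × 10⁸) × 2.5) / 0.00195
  E = 1.479 × 10¹¹ Pa
Convert: E = 1.479 × 10¹¹ Pa = 147.9 GPa
Final answer: E = 147.9 GPa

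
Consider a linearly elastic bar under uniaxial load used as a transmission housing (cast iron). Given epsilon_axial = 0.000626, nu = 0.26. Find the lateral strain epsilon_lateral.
Model: a linearly elastic bar under uniaxial load, so epsilon_lateral = -nu·epsilon_axial.
Substitute:
  epsilon_lateral = -(0.26 × 0.000626)
  epsilon_lateral = -0.0001628
Final answer: epsilon_lateral = -0.0001628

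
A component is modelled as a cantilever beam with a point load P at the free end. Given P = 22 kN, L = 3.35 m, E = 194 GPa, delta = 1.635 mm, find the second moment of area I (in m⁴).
Model: a cantilever beam with a point load P at the free end, so delta = (P·L^3) / (3·E·I).
Solve for I: I = (P·L^3) / (3·delta·E).
Convert to SI units:
  P = 22 kN = 22000 N
  E = 194 GPa = 1.94 × 10¹¹ Pa
  delta = 1.635 mm = 0.001635 m
Substitute:
  I = (22000 × 3.35^3) / (3 × 0.001635 × (1.94 × 10¹¹))
  I = 0.0008692 m⁴
Final answer: I = 0.0008692 m⁴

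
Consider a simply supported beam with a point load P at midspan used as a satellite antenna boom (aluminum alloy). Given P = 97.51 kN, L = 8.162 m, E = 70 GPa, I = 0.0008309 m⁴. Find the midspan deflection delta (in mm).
Model: a simply supported beam with a point load P at midspan, so delta = (P·L^3) / (48·E·I).
Convert to SI units:
  P = 97.51 kN = 97510 N
  E = 70 GPa = 7 × 10¹⁰ Pa
Substitute:
  delta = (97510 × 8.162^3) / (48 × (7 × 10¹⁰) × 0.0008309)
  delta = 0.01899 m
Convert: delta = 0.01899 m = 18.99 mm
Final answer: delta = 18.99 mm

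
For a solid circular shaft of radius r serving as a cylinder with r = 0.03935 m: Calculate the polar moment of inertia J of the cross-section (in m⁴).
Model: a solid circular shaft of radius r, so J = (π·r^4) / 2.
Substitute:
  J = (π × 0.03935^4) / 2
  J = 3.766 × 10⁻⁶ m⁴
Final answer: J = 3.766 × 10⁻⁶ m⁴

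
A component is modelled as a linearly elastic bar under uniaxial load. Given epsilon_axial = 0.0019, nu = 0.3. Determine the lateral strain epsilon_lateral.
Model: a linearly elastic bar under uniaxial load, so epsilon_lateral = -nu·epsilon_axial.
Substitute:
  epsilon_lateral = -(0.3 × 0.0019)
  epsilon_lateral = -0.00057
Final answer: epsilon_lateral = -0.00057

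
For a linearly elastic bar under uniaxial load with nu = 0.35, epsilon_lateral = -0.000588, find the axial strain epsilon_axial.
Model: a linearly elastic bar under uniaxial load, so epsilon_lateral = -nu·epsilon_axial.
Solve for epsilon_axial: epsilon_axial = -epsilon_lateral / nu.
Substitute:
  epsilon_axial = -(-0.000588) / 0.35
  epsilon_axial = 0.00168
Final answer: epsilon_axial = 0.00168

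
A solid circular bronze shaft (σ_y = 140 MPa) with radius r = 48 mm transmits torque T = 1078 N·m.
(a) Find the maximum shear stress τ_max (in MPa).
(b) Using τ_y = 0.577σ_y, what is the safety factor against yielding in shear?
(a) For a solid circular shaft, τ_max = T·r/J with J = π·r^4/2, i.e. τ_max = 2·T / (π·r^3). Convert r = 48 mm = 0.048 m.
  τ_max = (2 × 1078) / (π × 0.048^3) = 6.205 × 10⁶ Pa = 6.205 MPa
(b) τ_y = 0.577 × 140 = 80.78 MPa
  SF = τ_y/τ_max = 80.78 / 6.205 = 13.02
Final answer: (a) τ_max = 6.205 MPa, (b) SF = 13.02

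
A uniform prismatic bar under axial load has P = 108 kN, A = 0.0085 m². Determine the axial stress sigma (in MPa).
Model: a uniform prismatic bar under axial load, so sigma = P / A.
Convert to SI units:
  P = 108 kN = 108000 N
Substitute:
  sigma = 108000 / 0.0085
  sigma = 1.271 × 10⁷ Pa
Convert: sigma = 1.271 × 10⁷ Pa = 12.71 MPa
Final answer: sigma = 12.71 MPa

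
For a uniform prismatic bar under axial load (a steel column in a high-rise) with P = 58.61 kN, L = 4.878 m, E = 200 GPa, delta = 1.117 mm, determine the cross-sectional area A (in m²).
Model: a uniform prismatic bar under axial load, so delta = (P·L) / (A·E).
Solve for A: A = (P·L) / (delta·E).
Convert to SI units:
  P = 58.61 kN = 58610 N
  E = 200 GPa = 2 × 10¹¹ Pa
  delta = 1.117 mm = 0.001117 m
Substitute:
  A = (58610 × 4.878) / (0.001117 × (2 × 10¹¹))
  A = 0.00128 m²
Final answer: A = 0.00128 m²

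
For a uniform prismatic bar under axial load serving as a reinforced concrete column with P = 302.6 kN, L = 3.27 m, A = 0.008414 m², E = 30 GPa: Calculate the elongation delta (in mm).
Model: a uniform prismatic bar under axial load, so delta = (P·L) / (A·E).
Convert to SI units:
  P = 302.6 kN = 302600 N
  E = 30 GPa = 3 × 10¹⁰ Pa
Substitute:
  delta = (302600 × 3.27) / (0.008414 × (3 × 10¹⁰))
  delta = 0.00392 m
Convert: delta = 0.00392 m = 3.92 mm
Final answer: delta = 3.92 mm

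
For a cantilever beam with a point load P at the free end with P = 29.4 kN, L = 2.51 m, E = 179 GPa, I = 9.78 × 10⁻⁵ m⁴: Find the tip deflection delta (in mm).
Model: a cantilever beam with a point load P at the free end, so delta = (P·L^3) / (3·E·I).
Convert to SI units:
  P = 29.4 kN = 29400 N
  E = 179 GPa = 1.79 × 10¹¹ Pa
Substitute:
  delta = (29400 × 2.51^3) / (3 × (1.79 × 10¹¹) × (9.78 × 10⁻⁵))
  delta = 0.008852 m
Convert: delta = 0.008852 m = 8.852 mm
Final answer: delta = 8.852 mm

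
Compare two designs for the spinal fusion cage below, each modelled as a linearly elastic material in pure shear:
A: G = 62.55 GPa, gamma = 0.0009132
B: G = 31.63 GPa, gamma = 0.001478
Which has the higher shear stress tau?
Model: a linearly elastic material in pure shear, so tau = G·gamma (SI units).
  A: tau = (6.255 × 10¹⁰) × 0.0009132 = 5.712 × 10⁷ Pa = 57.12 MPa
  B: tau = (3.163 × 10¹⁰) × 0.001478 = 4.675 × 10⁷ Pa = 46.75 MPa
57.12 MPa > 46.75 MPa, so A is larger.
Final answer: A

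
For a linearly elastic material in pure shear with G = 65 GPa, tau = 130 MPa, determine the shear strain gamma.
Model: a linearly elastic material in pure shear, so tau = G·gamma.
Solve for gamma: gamma = tau / G.
Convert to SI units:
  G = 65 GPa = 6.5 × 10¹⁰ Pa
  tau = 130 MPa = 1.3 × 10⁸ Pa
Substitute:
  gamma = (1.3 × 10⁸) / (6.5 × 10¹⁰)
  gamma = 0.002
Final answer: gamma = 0.002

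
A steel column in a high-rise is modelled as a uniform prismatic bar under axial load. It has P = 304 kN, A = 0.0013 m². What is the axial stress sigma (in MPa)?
Model: a uniform prismatic bar under axial load, so sigma = P / A.
Convert to SI units:
  P = 304 kN = 304000 N
Substitute:
  sigma = 304000 / 0.0013
  sigma = 2.338 × 10⁸ Pa
Convert: sigma = 2.338 × 10⁸ Pa = 233.8 MPa
Final answer: sigma = 233.8 MPa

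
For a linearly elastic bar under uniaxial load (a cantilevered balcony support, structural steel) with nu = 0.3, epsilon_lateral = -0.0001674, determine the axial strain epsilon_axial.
Model: a linearly elastic bar under uniaxial load, so epsilon_lateral = -nu·epsilon_axial.
Solve for epsilon_axial: epsilon_axial = -epsilon_lateral / nu.
Substitute:
  epsilon_axial = -(-0.0001674) / 0.3
  epsilon_axial = 0.000558
Final answer: epsilon_axial = 0.000558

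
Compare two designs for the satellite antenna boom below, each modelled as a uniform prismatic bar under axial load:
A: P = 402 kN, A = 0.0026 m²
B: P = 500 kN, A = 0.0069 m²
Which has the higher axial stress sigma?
Model: a uniform prismatic bar under axial load, so sigma = P / A (SI units).
  A: sigma = 402000 / 0.0026 = 1.546 × 10⁸ Pa = 154.6 MPa
  B: sigma = 500000 / 0.0069 = 7.246 × 10⁷ Pa = 72.46 MPa
154.6 MPa > 72.46 MPa, so A is larger.
Final answer: A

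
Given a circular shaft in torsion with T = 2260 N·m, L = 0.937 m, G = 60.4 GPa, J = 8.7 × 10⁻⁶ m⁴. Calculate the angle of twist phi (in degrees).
Model: a circular shaft in torsion, so phi = (T·L) / (G·J).
Convert to SI units:
  G = 60.4 GPa = 6.04 × 10¹⁰ Pa
Substitute:
  phi = (2260 × 0.937) / ((6.04 × 10¹⁰) × (8.7 × 10⁻⁶))
  phi = 0.00403 rad
Convert to degrees: phi = 0.00403 × 180/π = 0.2309°
Final answer: phi = 0.2309°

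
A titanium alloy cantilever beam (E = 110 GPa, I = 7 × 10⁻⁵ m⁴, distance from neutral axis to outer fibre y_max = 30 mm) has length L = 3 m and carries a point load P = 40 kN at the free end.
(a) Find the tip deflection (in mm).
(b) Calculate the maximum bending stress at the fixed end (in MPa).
(a) Tip deflection of a cantilever with an end point load: δ = P·L^3 / (3·E·I). Convert P = 40 kN = 40000 N, E = 110 GPa = 1.1 × 10¹¹ Pa.
  δ = (40000 × 3^3) / (3 × (1.1 × 10¹¹) × (7 × 10⁻⁵)) = 0.04675 m = 46.75 mm
(b) Maximum bending moment at the fixed end: M = P·L = 40000 × 3 = 120000 N·m. Convert y_max = 30 mm = 0.03 m.
  σ = M·y_max / I = (120000 × 0.03) / (7 × 10⁻⁵) = 5.143 × 10⁷ Pa = 51.43 MPa
Final answer: (a) δ = 46.75 mm, (b) σ = 51.43 MPa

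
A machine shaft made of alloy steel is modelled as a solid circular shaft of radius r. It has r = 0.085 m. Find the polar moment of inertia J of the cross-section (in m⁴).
Model: a solid circular shaft of radius r, so J = (π·r^4) / 2.
Substitute:
  J = (π × 0.085^4) / 2
  J = 8.2 × 10⁻⁵ m⁴
Final answer: J = 8.2 × 10⁻⁵ m⁴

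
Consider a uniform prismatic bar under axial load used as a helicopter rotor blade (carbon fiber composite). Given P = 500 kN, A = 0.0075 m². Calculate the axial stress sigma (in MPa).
Model: a uniform prismatic bar under axial load, so sigma = P / A.
Convert to SI units:
  P = 500 kN = 500000 N
Substitute:
  sigma = 500000 / 0.0075
  sigma = 6.667 × 10⁷ Pa
Convert: sigma = 6.667 × 10⁷ Pa = 66.67 MPa
Final answer: sigma = 66.67 MPa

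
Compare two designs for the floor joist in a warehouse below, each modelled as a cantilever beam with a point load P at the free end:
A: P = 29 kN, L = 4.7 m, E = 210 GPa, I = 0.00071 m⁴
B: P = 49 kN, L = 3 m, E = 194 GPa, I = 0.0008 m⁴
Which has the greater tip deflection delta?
Model: a cantilever beam with a point load P at the free end, so delta = (P·L^3) / (3·E·I) (SI units).
  A: delta = (29000 × 4.7^3) / (3 × (2.1 × 10¹¹) × 0.00071) = 0.006731 m = 6.731 mm
  B: delta = (49000 × 3^3) / (3 × (1.94 × 10¹¹) × 0.0008) = 0.002841 m = 2.841 mm
6.731 mm > 2.841 mm, so A is larger.
Final answer: A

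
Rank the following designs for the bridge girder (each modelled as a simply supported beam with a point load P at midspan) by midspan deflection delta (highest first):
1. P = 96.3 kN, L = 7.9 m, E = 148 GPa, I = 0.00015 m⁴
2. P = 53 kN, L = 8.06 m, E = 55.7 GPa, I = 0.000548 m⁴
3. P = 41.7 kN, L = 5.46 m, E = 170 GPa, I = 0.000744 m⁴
Model: a simply supported beam with a point load P at midspan, so delta = (P·L^3) / (48·E·I) (SI units).
  Case 1: delta = (96300 × 7.9^3) / (48 × (1.48 × 10¹¹) × 0.00015) = 0.04456 m = 44.56 mm
  Case 2: delta = (53000 × 8.06^3) / (48 × (5.57 × 10¹⁰) × 0.000548) = 0.01894 m = 18.94 mm
  Case 3: delta = (41700 × 5.46^3) / (48 × (1.7 × 10¹¹) × 0.000744) = 0.001118 m = 1.118 mm
Ordering: 44.56 mm (case 1) > 18.94 mm (case 2) > 1.118 mm (case 3)
Final answer: 1, 2, 3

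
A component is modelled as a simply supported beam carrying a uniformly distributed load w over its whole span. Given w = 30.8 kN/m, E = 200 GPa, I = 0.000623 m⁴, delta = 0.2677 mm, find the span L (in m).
Model: a simply supported beam carrying a uniformly distributed load w over its whole span, so delta = (5·w·L^4) / (384·E·I).
Solve for L: L = ((384·delta·E·I) / (5·w))^(1/4).
Convert to SI units:
  w = 30.8 kN/m = 30800 N/m
  E = 200 GPa = 2 × 10¹¹ Pa
  delta = 0.2677 mm = 0.0002677 m
Substitute:
  L = ((384 × 0.0002677 × (2 × 10¹¹) × 0.000623) / (5 × 30800))^(1/4)
  L = 3.02 m
Final answer: L = 3.02 m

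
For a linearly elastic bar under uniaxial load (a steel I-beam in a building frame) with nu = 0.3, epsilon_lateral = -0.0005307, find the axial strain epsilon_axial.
Model: a linearly elastic bar under uniaxial load, so epsilon_lateral = -nu·epsilon_axial.
Solve for epsilon_axial: epsilon_axial = -epsilon_lateral / nu.
Substitute:
  epsilon_axial = -(-0.0005307) / 0.3
  epsilon_axial = 0.001769
Final answer: epsilon_axial = 0.001769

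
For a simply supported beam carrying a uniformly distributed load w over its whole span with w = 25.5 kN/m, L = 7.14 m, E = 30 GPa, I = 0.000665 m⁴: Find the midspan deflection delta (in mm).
Model: a simply supported beam carrying a uniformly distributed load w over its whole span, so delta = (5·w·L^4) / (384·E·I).
Convert to SI units:
  w = 25.5 kN/m = 25500 N/m
  E = 30 GPa = 3 × 10¹⁰ Pa
Substitute:
  delta = (5 × 25500 × 7.14^4) / (384 × (3 × 10¹⁰) × 0.000665)
  delta = 0.04325 m
Convert: delta = 0.04325 m = 43.25 mm
Final answer: delta = 43.25 mm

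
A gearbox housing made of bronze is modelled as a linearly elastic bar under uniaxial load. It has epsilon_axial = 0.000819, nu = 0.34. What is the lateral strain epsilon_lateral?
Model: a linearly elastic bar under uniaxial load, so epsilon_lateral = -nu·epsilon_axial.
Substitute:
  epsilon_lateral = -(0.34 × 0.000819)
  epsilon_lateral = -0.0002785
Final answer: epsilon_lateral = -0.0002785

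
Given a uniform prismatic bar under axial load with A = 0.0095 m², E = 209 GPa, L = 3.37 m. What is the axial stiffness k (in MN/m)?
Model: a uniform prismatic bar under axial load, so k = (A·E) / L.
Convert to SI units:
  E = 209 GPa = 2.09 × 10¹¹ Pa
Substitute:
  k = (0.0095 × (2.09 × 10¹¹)) / 3.37
  k = 5.892 × 10⁸ N/m
Convert: k = 5.892 × 10⁸ N/m = 589.2 MN/m
Final answer: k = 589.2 MN/m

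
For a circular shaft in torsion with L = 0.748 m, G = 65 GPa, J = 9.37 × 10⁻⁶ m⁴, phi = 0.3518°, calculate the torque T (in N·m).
Model: a circular shaft in torsion, so phi = (T·L) / (G·J).
Solve for T: T = (phi·G·J) / L.
Convert to SI units:
  G = 65 GPa = 6.5 × 10¹⁰ Pa
  phi = 0.3518° = 0.00614 rad
Substitute:
  T = (0.00614 × (6.5 × 10¹⁰) × (9.37 × 10⁻⁶)) / 0.748
  T = 4999 N·m
Final answer: T = 4999 N·m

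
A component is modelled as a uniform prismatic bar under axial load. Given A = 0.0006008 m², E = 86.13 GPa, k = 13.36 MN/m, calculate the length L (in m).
Model: a uniform prismatic bar under axial load, so k = (A·E) / L.
Solve for L: L = (A·E) / k.
Convert to SI units:
  E = 86.13 GPa = 8.613 × 10¹⁰ Pa
  k = 13.36 MN/m = 1.336 × 10⁷ N/m
Substitute:
  L = (0.0006008 × (8.613 × 10¹⁰)) / (1.336 × 10⁷)
  L = 3.873 m
Final answer: L = 3.873 m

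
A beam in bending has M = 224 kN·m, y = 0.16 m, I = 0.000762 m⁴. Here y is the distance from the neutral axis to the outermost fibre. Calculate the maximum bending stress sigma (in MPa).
Model: a beam in bending, so sigma = (M·y) / I.
Convert to SI units:
  M = 224 kN·m = 224000 N·m
Substitute:
  sigma = (224000 × 0.16) / 0.000762
  sigma = 4.703 × 10⁷ Pa
Convert: sigma = 4.703 × 10⁷ Pa = 47.03 MPa
Final answer: sigma = 47.03 MPa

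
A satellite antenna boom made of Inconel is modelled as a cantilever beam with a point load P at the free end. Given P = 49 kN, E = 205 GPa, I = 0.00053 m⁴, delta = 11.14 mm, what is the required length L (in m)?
Model: a cantilever beam with a point load P at the free end, so delta = (P·L^3) / (3·E·I).
Solve for L: L = ((3·delta·E·I) / P)^(1/3).
Convert to SI units:
  P = 49 kN = 49000 N
  E = 205 GPa = 2.05 × 10¹¹ Pa
  delta = 11.14 mm = 0.01114 m
Substitute:
  L = ((3 × 0.01114 × (2.05 × 10¹¹) × 0.00053) / 49000)^(1/3)
  L = 4.2 m
Final answer: L = 4.2 m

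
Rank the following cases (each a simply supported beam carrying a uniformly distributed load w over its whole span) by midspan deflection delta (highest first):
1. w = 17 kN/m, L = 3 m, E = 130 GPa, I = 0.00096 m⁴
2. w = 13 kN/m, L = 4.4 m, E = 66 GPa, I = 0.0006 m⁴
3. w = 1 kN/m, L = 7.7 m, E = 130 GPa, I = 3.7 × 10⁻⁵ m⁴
Model: a simply supported beam carrying a uniformly distributed load w over its whole span, so delta = (5·w·L^4) / (384·E·I) (SI units).
  Case 1: delta = (5 × 17000 × 3^4) / (384 × (1.3 × 10¹¹) × 0.00096) = 0.0001437 m = 0.1437 mm
  Case 2: delta = (5 × 13000 × 4.4^4) / (384 × (6.6 × 10¹⁰) × 0.0006) = 0.001602 m = 1.602 mm
  Case 3: delta = (5 × 1000 × 7.7^4) / (384 × (1.3 × 10¹¹) × (3.7 × 10⁻⁵)) = 0.009516 m = 9.516 mm
Ordering: 9.516 mm (case 3) > 1.602 mm (case 2) > 0.1437 mm (case 1)
Final answer: 3, 2, 1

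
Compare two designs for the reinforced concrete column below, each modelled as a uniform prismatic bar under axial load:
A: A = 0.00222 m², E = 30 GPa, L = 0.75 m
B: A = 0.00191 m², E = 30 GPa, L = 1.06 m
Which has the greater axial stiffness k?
Model: a uniform prismatic bar under axial load, so k = (A·E) / L (SI units).
  A: k = (0.00222 × (3 × 10¹⁰)) / 0.75 = 8.88 × 10⁷ N/m = 88.8 MN/m
  B: k = (0.00191 × (3 × 10¹⁰)) / 1.06 = 5.406 × 10⁷ N/m = 54.06 MN/m
88.8 MN/m > 54.06 MN/m, so A is larger.
Final answer: A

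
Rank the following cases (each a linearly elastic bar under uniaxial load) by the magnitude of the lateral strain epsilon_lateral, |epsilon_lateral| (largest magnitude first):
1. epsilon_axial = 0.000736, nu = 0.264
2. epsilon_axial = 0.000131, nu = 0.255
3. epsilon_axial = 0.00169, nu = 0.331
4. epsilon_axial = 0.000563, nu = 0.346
Model: a linearly elastic bar under uniaxial load, so epsilon_lateral = -nu·epsilon_axial (SI units).
  Case 1: epsilon_lateral = -(0.264 × 0.000736) = -0.0001943
  Case 2: epsilon_lateral = -(0.255 × 0.000131) = -3.341 × 10⁻⁵
  Case 3: epsilon_lateral = -(0.331 × 0.00169) = -0.0005594
  Case 4: epsilon_lateral = -(0.346 × 0.000563) = -0.0001948
Ordering by |epsilon_lateral|: 0.0005594 (case 3) > 0.0001948 (case 4) > 0.0001943 (case 1) > 3.341 × 10⁻⁵ (case 2)
Final answer: 3, 4, 1, 2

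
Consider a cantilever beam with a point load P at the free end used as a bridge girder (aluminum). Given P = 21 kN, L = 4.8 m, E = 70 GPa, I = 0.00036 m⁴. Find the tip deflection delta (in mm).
Model: a cantilever beam with a point load P at the free end, so delta = (P·L^3) / (3·E·I).
Convert to SI units:
  P = 21 kN = 21000 N
  E = 70 GPa = 7 × 10¹⁰ Pa
Substitute:
  delta = (21000 × 4.8^3) / (3 × (7 × 10¹⁰) × 0.00036)
  delta = 0.03072 m
Convert: delta = 0.03072 m = 30.72 mm
Final answer: delta = 30.72 mm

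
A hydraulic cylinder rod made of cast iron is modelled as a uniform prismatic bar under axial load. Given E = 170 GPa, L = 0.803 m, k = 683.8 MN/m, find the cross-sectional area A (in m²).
Model: a uniform prismatic bar under axial load, so k = (A·E) / L.
Solve for A: A = (k·L) / E.
Convert to SI units:
  E = 170 GPa = 1.7 × 10¹¹ Pa
  k = 683.8 MN/m = 6.838 × 10⁸ N/m
Substitute:
  A = ((6.838 × 10⁸) × 0.803) / (1.7 × 10¹¹)
  A = 0.00323 m²
Final answer: A = 0.00323 m²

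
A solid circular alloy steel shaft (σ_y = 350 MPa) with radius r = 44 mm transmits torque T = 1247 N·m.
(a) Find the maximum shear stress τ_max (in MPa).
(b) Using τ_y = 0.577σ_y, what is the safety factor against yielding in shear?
(a) For a solid circular shaft, τ_max = T·r/J with J = π·r^4/2, i.e. τ_max = 2·T / (π·r^3). Convert r = 44 mm = 0.044 m.
  τ_max = (2 × 1247) / (π × 0.044^3) = 9.319 × 10⁶ Pa = 9.319 MPa
(b) τ_y = 0.577 × 350 = 201.95 MPa
  SF = τ_y/τ_max = 201.95 / 9.319 = 21.67
Final answer: (a) τ_max = 9.319 MPa, (b) SF = 21.67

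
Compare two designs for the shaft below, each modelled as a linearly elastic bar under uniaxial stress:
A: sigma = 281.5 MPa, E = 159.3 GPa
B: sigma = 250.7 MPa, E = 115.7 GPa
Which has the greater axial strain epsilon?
Model: a linearly elastic bar under uniaxial stress, so epsilon = sigma / E (SI units).
  A: epsilon = (2.815 × 10⁸) / (1.593 × 10¹¹) = 0.001767
  B: epsilon = (2.507 × 10⁸) / (1.157 × 10¹¹) = 0.002167
0.002167 > 0.001767, so B is larger.
Final answer: B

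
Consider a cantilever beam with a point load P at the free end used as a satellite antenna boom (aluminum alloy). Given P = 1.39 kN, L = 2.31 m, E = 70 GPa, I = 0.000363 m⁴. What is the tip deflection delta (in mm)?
Model: a cantilever beam with a point load P at the free end, so delta = (P·L^3) / (3·E·I).
Convert to SI units:
  P = 1.39 kN = 1390 N
  E = 70 GPa = 7 × 10¹⁰ Pa
Substitute:
  delta = (1390 × 2.31^3) / (3 × (7 × 10¹⁰) × 0.000363)
  delta = 0.0002248 m
Convert: delta = 0.0002248 m = 0.2248 mm
Final answer: delta = 0.2248 mm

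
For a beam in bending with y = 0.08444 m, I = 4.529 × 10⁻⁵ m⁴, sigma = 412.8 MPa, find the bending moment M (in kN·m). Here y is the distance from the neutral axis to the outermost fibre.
Model: a beam in bending, so sigma = (M·y) / I.
Solve for M: M = (sigma·I) / y.
Convert to SI units:
  sigma = 412.8 MPa = 4.128 × 10⁸ Pa
Substitute:
  M = ((4.128 × 10⁸) × (4.529 × 10⁻⁵)) / 0.08444
  M = 221400 N·m
Convert: M = 221400 N·m = 221.4 kN·m
Final answer: M = 221.4 kN·m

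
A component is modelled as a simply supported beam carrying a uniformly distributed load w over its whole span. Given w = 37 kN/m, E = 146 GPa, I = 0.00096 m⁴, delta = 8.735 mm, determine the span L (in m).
Model: a simply supported beam carrying a uniformly distributed load w over its whole span, so delta = (5·w·L^4) / (384·E·I).
Solve for L: L = ((384·delta·E·I) / (5·w))^(1/4).
Convert to SI units:
  w = 37 kN/m = 37000 N/m
  E = 146 GPa = 1.46 × 10¹¹ Pa
  delta = 8.735 mm = 0.008735 m
Substitute:
  L = ((384 × 0.008735 × (1.46 × 10¹¹) × 0.00096) / (5 × 37000))^(1/4)
  L = 7.1 m
Final answer: L = 7.1 m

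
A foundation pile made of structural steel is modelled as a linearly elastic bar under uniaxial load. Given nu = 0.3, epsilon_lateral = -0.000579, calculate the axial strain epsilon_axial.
Model: a linearly elastic bar under uniaxial load, so epsilon_lateral = -nu·epsilon_axial.
Solve for epsilon_axial: epsilon_axial = -epsilon_lateral / nu.
Substitute:
  epsilon_axial = -(-0.000579) / 0.3
  epsilon_axial = 0.00193
Final answer: epsilon_axial = 0.00193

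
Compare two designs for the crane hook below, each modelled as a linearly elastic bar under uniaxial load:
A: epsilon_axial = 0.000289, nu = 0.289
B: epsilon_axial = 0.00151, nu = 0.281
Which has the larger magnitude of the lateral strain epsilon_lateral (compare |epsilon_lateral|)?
Model: a linearly elastic bar under uniaxial load, so epsilon_lateral = -nu·epsilon_axial (SI units).
  A: epsilon_lateral = -(0.289 × 0.000289) = -8.352 × 10⁻⁵
  B: epsilon_lateral = -(0.281 × 0.00151) = -0.0004243
|epsilon_lateral|: A = 8.352 × 10⁻⁵, B = 0.0004243, so B is larger in magnitude.
Final answer: B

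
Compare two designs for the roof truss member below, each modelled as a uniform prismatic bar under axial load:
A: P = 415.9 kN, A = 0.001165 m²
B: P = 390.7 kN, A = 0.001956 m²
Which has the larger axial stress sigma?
Model: a uniform prismatic bar under axial load, so sigma = P / A (SI units).
  A: sigma = 415900 / 0.001165 = 3.57 × 10⁸ Pa = 357 MPa
  B: sigma = 390700 / 0.001956 = 1.997 × 10⁸ Pa = 199.7 MPa
357 MPa > 199.7 MPa, so A is larger.
Final answer: A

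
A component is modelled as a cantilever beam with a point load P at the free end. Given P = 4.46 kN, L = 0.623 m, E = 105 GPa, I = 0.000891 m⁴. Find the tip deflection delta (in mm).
Model: a cantilever beam with a point load P at the free end, so delta = (P·L^3) / (3·E·I).
Convert to SI units:
  P = 4.46 kN = 4460 N
  E = 105 GPa = 1.05 × 10¹¹ Pa
Substitute:
  delta = (4460 × 0.623^3) / (3 × (1.05 × 10¹¹) × 0.000891)
  delta = 3.842 × 10⁻⁶ m
Convert: delta = 3.842 × 10⁻⁶ m = 0.003842 mm
Final answer: delta = 0.003842 mm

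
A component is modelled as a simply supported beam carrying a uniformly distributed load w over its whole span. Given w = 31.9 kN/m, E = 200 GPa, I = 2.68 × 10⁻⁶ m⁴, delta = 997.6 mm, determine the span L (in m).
Model: a simply supported beam carrying a uniformly distributed load w over its whole span, so delta = (5·w·L^4) / (384·E·I).
Solve for L: L = ((384·delta·E·I) / (5·w))^(1/4).
Convert to SI units:
  w = 31.9 kN/m = 31900 N/m
  E = 200 GPa = 2 × 10¹¹ Pa
  delta = 997.6 mm = 0.9976 m
Substitute:
  L = ((384 × 0.9976 × (2 × 10¹¹) × (2.68 × 10⁻⁶)) / (5 × 31900))^(1/4)
  L = 5.99 m
Final answer: L = 5.99 m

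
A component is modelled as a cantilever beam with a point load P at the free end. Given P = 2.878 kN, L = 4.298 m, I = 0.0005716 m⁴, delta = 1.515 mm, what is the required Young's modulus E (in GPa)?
Model: a cantilever beam with a point load P at the free end, so delta = (P·L^3) / (3·E·I).
Solve for E: E = (P·L^3) / (3·delta·I).
Convert to SI units:
  P = 2.878 kN = 2878 N
  delta = 1.515 mm = 0.001515 m
Substitute:
  E = (2878 × 4.298^3) / (3 × 0.001515 × 0.0005716)
  E = 8.796 × 10¹⁰ Pa
Convert: E = 8.796 × 10¹⁰ Pa = 87.96 GPa
Final answer: E = 87.96 GPa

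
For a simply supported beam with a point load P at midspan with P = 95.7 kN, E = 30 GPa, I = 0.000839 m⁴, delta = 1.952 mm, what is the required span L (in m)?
Model: a simply supported beam with a point load P at midspan, so delta = (P·L^3) / (48·E·I).
Solve for L: L = ((48·delta·E·I) / P)^(1/3).
Convert to SI units:
  P = 95.7 kN = 95700 N
  E = 30 GPa = 3 × 10¹⁰ Pa
  delta = 1.952 mm = 0.001952 m
Substitute:
  L = ((48 × 0.001952 × (3 × 10¹⁰) × 0.000839) / 95700)^(1/3)
  L = 2.91 m
Final answer: L = 2.91 m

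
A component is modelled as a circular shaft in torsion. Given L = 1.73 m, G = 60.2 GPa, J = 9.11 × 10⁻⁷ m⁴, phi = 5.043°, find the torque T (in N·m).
Model: a circular shaft in torsion, so phi = (T·L) / (G·J).
Solve for T: T = (phi·G·J) / L.
Convert to SI units:
  G = 60.2 GPa = 6.02 × 10¹⁰ Pa
  phi = 5.043° = 0.08802 rad
Substitute:
  T = (0.08802 × (6.02 × 10¹⁰) × (9.11 × 10⁻⁷)) / 1.73
  T = 2790 N·m
Final answer: T = 2790 N·m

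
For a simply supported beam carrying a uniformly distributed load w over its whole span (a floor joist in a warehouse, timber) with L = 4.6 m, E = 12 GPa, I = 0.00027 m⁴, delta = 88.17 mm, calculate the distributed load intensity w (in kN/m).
Model: a simply supported beam carrying a uniformly distributed load w over its whole span, so delta = (5·w·L^4) / (384·E·I).
Solve for w: w = (384·delta·E·I) / (5·L^4).
Convert to SI units:
  E = 12 GPa = 1.2 × 10¹⁰ Pa
  delta = 88.17 mm = 0.08817 m
Substitute:
  w = (384 × 0.08817 × (1.2 × 10¹⁰) × 0.00027) / (5 × 4.6^4)
  w = 49000 N/m
Convert: w = 49000 N/m = 49 kN/m
Final answer: w = 49 kN/m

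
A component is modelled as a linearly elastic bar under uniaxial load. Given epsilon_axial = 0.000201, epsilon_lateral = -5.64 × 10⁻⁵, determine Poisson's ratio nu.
Model: a linearly elastic bar under uniaxial load, so epsilon_lateral = -nu·epsilon_axial.
Solve for nu: nu = -epsilon_lateral / epsilon_axial.
Substitute:
  nu = -(-5.64 × 10⁻⁵) / 0.000201
  nu = 0.2806
Final answer: nu = 0.2806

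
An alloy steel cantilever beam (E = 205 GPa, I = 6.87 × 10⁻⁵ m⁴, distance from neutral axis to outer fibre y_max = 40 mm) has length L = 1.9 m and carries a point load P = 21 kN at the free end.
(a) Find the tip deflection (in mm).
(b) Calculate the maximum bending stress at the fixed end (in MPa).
(a) Tip deflection of a cantilever with an end point load: δ = P·L^3 / (3·E·I). Convert P = 21 kN = 21000 N, E = 205 GPa = 2.05 × 10¹¹ Pa.
  δ = (21000 × 1.9^3) / (3 × (2.05 × 10¹¹) × (6.87 × 10⁻⁵)) = 0.003409 m = 3.409 mm
(b) Maximum bending moment at the fixed end: M = P·L = 21000 × 1.9 = 39900 N·m. Convert y_max = 40 mm = 0.04 m.
  σ = M·y_max / I = (39900 × 0.04) / (6.87 × 10⁻⁵) = 2.323 × 10⁷ Pa = 23.23 MPa
Final answer: (a) δ = 3.409 mm, (b) σ = 23.23 MPa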